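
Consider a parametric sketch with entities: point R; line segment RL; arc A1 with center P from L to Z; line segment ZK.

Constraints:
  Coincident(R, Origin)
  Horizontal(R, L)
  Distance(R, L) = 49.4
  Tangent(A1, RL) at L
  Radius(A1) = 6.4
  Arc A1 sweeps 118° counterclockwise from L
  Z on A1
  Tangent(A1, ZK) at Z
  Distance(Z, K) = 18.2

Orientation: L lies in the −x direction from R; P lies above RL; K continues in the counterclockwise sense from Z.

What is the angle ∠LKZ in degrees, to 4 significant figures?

21.52°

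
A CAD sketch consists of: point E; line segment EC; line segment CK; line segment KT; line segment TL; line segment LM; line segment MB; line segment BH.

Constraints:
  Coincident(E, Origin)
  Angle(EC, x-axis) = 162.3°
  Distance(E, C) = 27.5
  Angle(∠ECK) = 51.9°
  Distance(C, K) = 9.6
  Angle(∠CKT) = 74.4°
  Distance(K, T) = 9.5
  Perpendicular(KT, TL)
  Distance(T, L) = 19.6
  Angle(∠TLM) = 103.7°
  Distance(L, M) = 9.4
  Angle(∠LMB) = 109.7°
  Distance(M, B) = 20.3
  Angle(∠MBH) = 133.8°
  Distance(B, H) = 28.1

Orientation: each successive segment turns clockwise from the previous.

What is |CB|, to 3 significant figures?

14.1

E is at the origin; EC runs at 162.3° with length 27.5, so C = (-26.2, 8.36). ∠ECK = 51.9° gives CK at 34.2° from the x-axis; with |CK| = 9.6, K = (-18.3, 13.8). ∠CKT = 74.4° gives KT at -71.4° from the x-axis; with |KT| = 9.5, T = (-15.2, 4.75). The perpendicularity gives TL at right angles to KT, so TL runs at -161°; with |TL| = 19.6, L = (-33.8, -1.50). ∠TLM = 103.7° gives LM at 122° from the x-axis; with |LM| = 9.4, M = (-38.8, 6.45). ∠LMB = 109.7° gives MB at 52.0° from the x-axis; with |MB| = 20.3, B = (-26.3, 22.4). Then |CB| = |B − C| = 14.1.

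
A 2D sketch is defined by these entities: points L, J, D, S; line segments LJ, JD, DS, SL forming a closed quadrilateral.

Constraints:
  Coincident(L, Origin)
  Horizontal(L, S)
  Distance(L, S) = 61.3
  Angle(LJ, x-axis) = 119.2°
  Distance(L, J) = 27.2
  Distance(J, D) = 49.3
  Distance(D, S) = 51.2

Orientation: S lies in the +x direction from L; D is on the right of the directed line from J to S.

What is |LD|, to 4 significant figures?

22.21

Checks: |LS| = 61.30 ✓; |LJ| = 27.20 ✓; |JD| = 49.30 ✓; |DS| = 51.20 ✓.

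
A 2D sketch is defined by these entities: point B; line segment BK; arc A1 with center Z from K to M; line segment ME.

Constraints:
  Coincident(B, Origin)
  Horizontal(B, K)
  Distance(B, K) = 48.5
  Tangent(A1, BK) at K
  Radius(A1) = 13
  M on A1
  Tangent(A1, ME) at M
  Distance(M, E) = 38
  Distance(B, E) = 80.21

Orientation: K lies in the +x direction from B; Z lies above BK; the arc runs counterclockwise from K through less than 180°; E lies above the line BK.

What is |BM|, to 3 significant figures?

62.8

Checks: |ZM| = 13.00 ✓; ∠(ZM, ME) = 90.00° ✓; |ME| = 38.00 ✓; |BE| = 80.21 ✓.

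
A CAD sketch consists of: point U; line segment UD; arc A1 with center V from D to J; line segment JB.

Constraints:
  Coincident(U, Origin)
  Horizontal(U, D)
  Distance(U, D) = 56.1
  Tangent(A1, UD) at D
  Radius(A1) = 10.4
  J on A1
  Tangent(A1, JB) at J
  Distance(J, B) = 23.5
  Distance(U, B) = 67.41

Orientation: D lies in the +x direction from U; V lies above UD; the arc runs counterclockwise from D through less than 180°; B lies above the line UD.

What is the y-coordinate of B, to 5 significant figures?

36.085

Checks: |VJ| = 10.40 ✓; ∠(VJ, JB) = 90.00° ✓; |JB| = 23.50 ✓; |UB| = 67.41 ✓.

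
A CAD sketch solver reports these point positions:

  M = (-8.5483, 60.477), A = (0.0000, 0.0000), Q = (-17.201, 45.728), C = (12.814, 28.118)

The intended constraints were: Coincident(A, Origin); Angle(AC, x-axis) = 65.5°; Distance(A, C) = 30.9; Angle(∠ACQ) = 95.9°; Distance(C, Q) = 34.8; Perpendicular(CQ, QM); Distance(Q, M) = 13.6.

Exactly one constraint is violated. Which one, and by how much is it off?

Distance(Q, M) = 13.6 — off by 3.50.

A = (0.00, 0.00) ✓; AC at 65.50° ✓; |AC| = 30.90 ✓; ∠ACQ = 95.90° ✓; |CQ| = 34.80 ✓; ∠(CQ, QM) = 90.00° ✓; |QM| = 17.10 ✗.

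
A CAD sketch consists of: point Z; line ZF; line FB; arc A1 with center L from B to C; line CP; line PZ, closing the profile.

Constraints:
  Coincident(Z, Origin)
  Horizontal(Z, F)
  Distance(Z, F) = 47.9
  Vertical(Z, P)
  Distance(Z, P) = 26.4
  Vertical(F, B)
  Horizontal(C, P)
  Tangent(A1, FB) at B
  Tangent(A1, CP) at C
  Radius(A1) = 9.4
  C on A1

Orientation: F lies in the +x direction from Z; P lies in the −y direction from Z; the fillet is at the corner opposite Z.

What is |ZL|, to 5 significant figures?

42.086

Z is at the origin; Z and F share the same y with |ZF| = 47.9 and F on the +x side, so F = (47.900, 0.0000). Z and P share the same x with |ZP| = 26.4 and P on the −y side, so P = (0.0000, -26.400). The virtual corner opposite Z is at (47.900, -26.400). Since A1 is tangent to FB there, LB ⟂ FB and A1 meets CP tangentially, so LC is at right angles to CP, with radius 9.4, so the center L sits 9.4 in from both sides at L = (38.500, -17.000). Then |ZL| = |L − Z| = 42.086.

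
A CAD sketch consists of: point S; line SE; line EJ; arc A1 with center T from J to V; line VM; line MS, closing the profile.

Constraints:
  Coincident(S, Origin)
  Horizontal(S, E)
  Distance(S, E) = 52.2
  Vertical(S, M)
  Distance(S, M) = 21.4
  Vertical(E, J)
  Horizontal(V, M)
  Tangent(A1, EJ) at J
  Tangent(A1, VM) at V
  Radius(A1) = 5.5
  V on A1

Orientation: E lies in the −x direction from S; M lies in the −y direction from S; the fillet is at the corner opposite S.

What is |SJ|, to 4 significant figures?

54.57

The virtual corner opposite S is at (-52.20, -21.40). The tangent condition forces TJ to be normal to EJ and the tangent condition forces TV to be normal to VM, with radius 5.5, so the center T sits 5.5 in from both sides at T = (-46.70, -15.90). That places the tangent points at J = (-52.20, -15.90) on EJ and V = (-46.70, -21.40) on VM. Then |SJ| = |J − S| = 54.57.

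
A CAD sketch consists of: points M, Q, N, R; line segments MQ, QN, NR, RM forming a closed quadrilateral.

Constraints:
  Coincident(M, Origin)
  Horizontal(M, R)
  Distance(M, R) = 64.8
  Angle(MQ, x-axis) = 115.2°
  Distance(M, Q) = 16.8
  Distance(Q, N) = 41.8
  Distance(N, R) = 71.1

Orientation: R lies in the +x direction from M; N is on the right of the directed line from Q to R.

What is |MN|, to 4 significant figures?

26.22

M is at the origin; M and R share the same y with |MR| = 64.8 and R in +x, so R = (64.8, 0). MQ runs at 115.2° with |MQ| = 16.8, so Q = (-7.153, 15.20). N is determined by |QN| = 41.8 and |NR| = 71.1 together: it lies at the intersection of circle(Q, 41.8) and circle(R, 71.1). With |QR| = 73.54, the foot of the radical line on QR is 14.28 from Q and the perpendicular offset is √(41.8² − 14.28²) = 39.29. Taking the right-of-QR solution: N = (-1.302, -26.19).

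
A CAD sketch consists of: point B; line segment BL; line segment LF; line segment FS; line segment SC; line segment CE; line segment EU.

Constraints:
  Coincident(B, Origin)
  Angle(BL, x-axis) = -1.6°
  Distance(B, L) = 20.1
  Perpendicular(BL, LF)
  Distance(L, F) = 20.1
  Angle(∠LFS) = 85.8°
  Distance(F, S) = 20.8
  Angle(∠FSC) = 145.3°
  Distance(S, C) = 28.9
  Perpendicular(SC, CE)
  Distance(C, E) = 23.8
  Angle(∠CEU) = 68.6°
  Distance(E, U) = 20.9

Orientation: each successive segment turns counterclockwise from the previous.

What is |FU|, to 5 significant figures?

26.893

B is at the origin; BL runs at -1.6° with length 20.1, so L = (20.092, -0.56122). BL ⟂ LF, so LF runs at 88.400°; with |LF| = 20.1, F = (20.653, 19.531). ∠LFS = 85.8° gives FS at -177.40° from the x-axis; with |FS| = 20.8, S = (-0.12520, 18.587). ∠FSC = 145.3° gives SC at -142.70° from the x-axis; with |SC| = 28.9, C = (-23.114, 1.0743). The perpendicularity gives CE at right angles to SC, so CE runs at -52.700°; with |CE| = 23.8, E = (-8.6919, -17.858). ∠CEU = 68.6° gives EU at 58.700° from the x-axis; with |EU| = 20.9, U = (2.1661, 0.00024416). Then |FU| = |U − F| = 26.893.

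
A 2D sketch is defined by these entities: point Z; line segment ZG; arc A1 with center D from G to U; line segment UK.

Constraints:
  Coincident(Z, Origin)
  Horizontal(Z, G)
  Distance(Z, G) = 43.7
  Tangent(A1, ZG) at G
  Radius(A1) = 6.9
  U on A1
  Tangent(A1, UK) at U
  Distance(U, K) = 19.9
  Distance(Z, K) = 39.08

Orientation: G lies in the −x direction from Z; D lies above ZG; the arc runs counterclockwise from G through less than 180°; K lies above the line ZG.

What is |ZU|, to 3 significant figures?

37.4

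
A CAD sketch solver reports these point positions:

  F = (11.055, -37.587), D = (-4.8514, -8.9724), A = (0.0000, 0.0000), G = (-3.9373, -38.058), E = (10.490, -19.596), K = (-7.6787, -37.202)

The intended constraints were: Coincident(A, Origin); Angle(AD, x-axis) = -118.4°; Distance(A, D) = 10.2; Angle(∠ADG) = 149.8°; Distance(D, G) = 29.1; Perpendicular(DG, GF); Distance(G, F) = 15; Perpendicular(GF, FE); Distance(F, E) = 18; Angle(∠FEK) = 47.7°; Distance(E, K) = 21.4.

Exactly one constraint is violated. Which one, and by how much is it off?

Distance(E, K) = 21.4 — off by 3.90.

A = (0.00, 0.00) ✓; AD at -118.4° ✓; |AD| = 10.20 ✓; ∠ADG = 149.8° ✓; |DG| = 29.10 ✓; ∠(DG, GF) = 90.00° ✓; |GF| = 15.00 ✓; ∠(GF, FE) = 90.00° ✓; |FE| = 18.00 ✓; ∠FEK = 47.70° ✓; |EK| = 25.30 ✗.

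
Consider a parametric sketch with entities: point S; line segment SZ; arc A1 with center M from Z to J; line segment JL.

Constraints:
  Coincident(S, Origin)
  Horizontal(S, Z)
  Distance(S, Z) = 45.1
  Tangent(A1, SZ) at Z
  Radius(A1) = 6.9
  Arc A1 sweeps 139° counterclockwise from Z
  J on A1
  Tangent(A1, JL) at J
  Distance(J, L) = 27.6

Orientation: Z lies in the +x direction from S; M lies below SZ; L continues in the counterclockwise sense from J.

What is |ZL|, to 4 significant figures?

34.33

S is at the origin; S and Z share the same y with |SZ| = 45.1 and Z on the +x side, so Z = (45.10, 0.000). A1 meets SZ tangentially, so MZ is at right angles to SZ, so M = Z + (0, -6.9) = (45.10, -6.900). On A1, Z sits at bearing 90° from M; a 139° counterclockwise sweep puts J at bearing 229°, so J = M + 6.9·(cos 229°, sin 229°) = (40.57, -12.11). The tangent condition forces MJ to be normal to JL, so JL runs along (−sin 229°, cos 229°); with |JL| = 27.6, L = (61.40, -30.21). Then |ZL| = |L − Z| = 34.33.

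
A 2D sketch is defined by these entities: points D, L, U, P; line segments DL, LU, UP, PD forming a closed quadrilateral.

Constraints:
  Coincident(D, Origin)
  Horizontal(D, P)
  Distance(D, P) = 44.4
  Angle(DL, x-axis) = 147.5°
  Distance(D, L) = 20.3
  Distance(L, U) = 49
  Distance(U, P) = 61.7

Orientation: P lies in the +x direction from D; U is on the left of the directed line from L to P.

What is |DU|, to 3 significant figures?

52.5

Checks: |LU| = 49.00 ✓; |UP| = 61.70 ✓.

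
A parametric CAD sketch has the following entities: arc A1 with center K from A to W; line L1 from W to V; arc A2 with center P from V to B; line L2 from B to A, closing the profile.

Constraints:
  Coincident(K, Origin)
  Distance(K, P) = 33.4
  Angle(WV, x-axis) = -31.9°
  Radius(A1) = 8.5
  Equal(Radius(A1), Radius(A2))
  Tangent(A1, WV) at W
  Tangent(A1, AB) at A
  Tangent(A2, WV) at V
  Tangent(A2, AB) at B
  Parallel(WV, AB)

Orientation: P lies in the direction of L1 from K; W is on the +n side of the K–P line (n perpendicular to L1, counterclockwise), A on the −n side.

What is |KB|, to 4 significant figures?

34.46

The slot axis is L1's direction at -31.9°, so u = (cos -31.9°, sin -31.9°) = (0.8490, -0.5284) and n = (−sin -31.9°, cos -31.9°) = (0.5284, 0.8490). K is at the origin and P lies 33.4 along u from K, so P = 33.4·u = (28.36, -17.65). Tangency of A1 to both parallel lines with radius 8.5 puts W and A at K ± 8.5·n: W = (4.492, 7.216), A = (-4.492, -7.216). Equal radii place V and B the same way about P: V = P + 8.5·n = (32.85, -10.43), B = P − 8.5·n = (23.86, -24.87). Then |KB| = |B − K| = 34.46.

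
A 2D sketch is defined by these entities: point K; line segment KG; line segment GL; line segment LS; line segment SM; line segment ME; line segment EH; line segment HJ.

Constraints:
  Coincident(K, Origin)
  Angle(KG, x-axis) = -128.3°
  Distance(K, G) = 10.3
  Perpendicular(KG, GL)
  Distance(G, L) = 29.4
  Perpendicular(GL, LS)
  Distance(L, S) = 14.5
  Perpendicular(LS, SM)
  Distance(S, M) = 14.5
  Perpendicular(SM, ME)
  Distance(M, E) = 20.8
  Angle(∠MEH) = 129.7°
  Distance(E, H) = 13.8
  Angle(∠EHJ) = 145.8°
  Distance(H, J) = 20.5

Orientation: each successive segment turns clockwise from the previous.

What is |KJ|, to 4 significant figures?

53.47

K is at the origin; KG runs at -128.3° with length 10.3, so G = (-6.384, -8.083). KG ⟂ GL, so GL runs at 141.7°; with |GL| = 29.4, L = (-29.46, 10.14). GL ⟂ LS, so LS runs at 51.70°; with |LS| = 14.5, S = (-20.47, 21.52). LS is perpendicular to SM, so SM runs at -38.30°; with |SM| = 14.5, M = (-9.090, 12.53). The perpendicularity gives ME at right angles to SM, so ME runs at -128.3°; with |ME| = 20.8, E = (-21.98, -3.793). ∠MEH = 129.7° gives EH at -178.6° from the x-axis; with |EH| = 13.8, H = (-35.78, -4.130). ∠EHJ = 145.8° gives HJ at 147.2° from the x-axis; with |HJ| = 20.5, J = (-53.01, 6.975). Then |KJ| = |J − K| = 53.47.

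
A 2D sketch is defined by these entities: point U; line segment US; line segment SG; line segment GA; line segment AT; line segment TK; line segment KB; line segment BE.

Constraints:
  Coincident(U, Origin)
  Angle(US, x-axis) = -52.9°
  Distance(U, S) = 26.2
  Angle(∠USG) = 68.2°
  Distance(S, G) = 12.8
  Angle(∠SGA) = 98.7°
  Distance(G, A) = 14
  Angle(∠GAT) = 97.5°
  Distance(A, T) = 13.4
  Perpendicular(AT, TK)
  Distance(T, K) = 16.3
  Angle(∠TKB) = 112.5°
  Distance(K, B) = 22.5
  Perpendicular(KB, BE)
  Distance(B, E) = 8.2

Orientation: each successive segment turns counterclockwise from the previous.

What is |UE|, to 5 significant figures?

31.837

U is at the origin; US runs at -52.9° with length 26.2, so S = (15.804, -20.897). ∠USG = 68.2° gives SG at 58.900° from the x-axis; with |SG| = 12.8, G = (22.416, -9.9365). ∠SGA = 98.7° gives GA at 140.20° from the x-axis; with |GA| = 14.0, A = (11.660, -0.97494). ∠GAT = 97.5° gives AT at -137.30° from the x-axis; with |AT| = 13.4, T = (1.8119, -10.062). AT is perpendicular to TK, so TK runs at -47.300°; with |TK| = 16.3, K = (12.866, -22.041). ∠TKB = 112.5° gives KB at 20.200° from the x-axis; with |KB| = 22.5, B = (33.982, -14.272). The perpendicularity gives BE at right angles to KB, so BE runs at 110.20°; with |BE| = 8.2, E = (31.151, -6.5765). Then |UE| = |E − U| = 31.837.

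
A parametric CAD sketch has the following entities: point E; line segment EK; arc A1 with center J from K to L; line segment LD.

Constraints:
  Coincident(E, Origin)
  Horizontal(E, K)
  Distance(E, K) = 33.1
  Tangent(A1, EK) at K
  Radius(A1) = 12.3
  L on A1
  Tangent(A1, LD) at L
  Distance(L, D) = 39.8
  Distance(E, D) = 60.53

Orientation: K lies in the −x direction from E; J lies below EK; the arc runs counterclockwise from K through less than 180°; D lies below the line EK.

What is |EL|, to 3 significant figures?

47.6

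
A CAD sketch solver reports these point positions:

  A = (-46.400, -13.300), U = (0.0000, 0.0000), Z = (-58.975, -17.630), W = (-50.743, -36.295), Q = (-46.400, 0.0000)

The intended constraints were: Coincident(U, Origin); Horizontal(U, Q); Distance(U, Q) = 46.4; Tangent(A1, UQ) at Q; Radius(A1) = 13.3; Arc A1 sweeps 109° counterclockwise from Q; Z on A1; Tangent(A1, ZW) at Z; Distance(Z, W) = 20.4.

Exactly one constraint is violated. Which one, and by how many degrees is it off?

Tangent(A1, ZW) at Z — off by 4.80°.

U = (0.00, 0.00) ✓; U.y = 0.00, Q.y = 0.00 ✓; |UQ| = 46.40 ✓; ∠(AQ, QU) = 90.00° ✓; |AQ| = 13.30 ✓; bearing(A→Z) − bearing(A→Q) = 109.0° ✓; |AZ| = 13.30 ✓; ∠(AZ, ZW) = 85.20° ✗; |ZW| = 20.40 ✓.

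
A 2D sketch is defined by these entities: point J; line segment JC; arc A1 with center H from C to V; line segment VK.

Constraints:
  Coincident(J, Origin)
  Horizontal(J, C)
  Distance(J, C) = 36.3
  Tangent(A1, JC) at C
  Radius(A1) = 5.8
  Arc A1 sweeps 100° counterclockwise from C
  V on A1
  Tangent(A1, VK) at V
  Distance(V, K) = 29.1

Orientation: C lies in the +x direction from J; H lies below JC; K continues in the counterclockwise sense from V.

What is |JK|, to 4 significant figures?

50.28

J is at the origin; J and C share the same y with |JC| = 36.3 and C on the +x side, so C = (36.30, 0.000). Tangency of A1 to JC means the radius HC is perpendicular to JC, so H = C + (0, -5.8) = (36.30, -5.800). On A1, C sits at bearing 90° from H; a 100° counterclockwise sweep puts V at bearing 190°, so V = H + 5.8·(cos 190°, sin 190°) = (30.59, -6.807). The tangent condition forces HV to be normal to VK, so VK runs along (−sin 190°, cos 190°); with |VK| = 29.1, K = (35.64, -35.47). Then |JK| = |K − J| = 50.28.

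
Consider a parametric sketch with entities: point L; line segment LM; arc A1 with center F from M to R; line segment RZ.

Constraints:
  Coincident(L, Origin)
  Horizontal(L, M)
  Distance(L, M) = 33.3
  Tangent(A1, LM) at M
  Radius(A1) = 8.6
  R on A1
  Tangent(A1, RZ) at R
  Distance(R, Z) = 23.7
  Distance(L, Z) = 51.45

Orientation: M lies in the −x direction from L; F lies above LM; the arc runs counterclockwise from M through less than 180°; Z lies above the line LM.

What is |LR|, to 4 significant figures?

29.41

Checks: |FM| = 8.600 ✓; |FR| = 8.600 ✓; ∠(FR, RZ) = 90.00° ✓; |RZ| = 23.70 ✓; |LZ| = 51.45 ✓.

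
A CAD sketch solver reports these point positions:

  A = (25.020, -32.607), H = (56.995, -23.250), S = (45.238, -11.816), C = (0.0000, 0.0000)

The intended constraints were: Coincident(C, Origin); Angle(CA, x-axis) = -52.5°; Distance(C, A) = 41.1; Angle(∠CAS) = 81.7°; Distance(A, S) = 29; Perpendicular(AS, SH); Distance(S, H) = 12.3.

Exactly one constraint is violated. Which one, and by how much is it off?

Distance(S, H) = 12.3 — off by 4.10.

C = (0.00, 0.00) ✓; CA at -52.50° ✓; |CA| = 41.10 ✓; ∠CAS = 81.70° ✓; |AS| = 29.00 ✓; ∠(AS, SH) = 90.00° ✓; |SH| = 16.40 ✗.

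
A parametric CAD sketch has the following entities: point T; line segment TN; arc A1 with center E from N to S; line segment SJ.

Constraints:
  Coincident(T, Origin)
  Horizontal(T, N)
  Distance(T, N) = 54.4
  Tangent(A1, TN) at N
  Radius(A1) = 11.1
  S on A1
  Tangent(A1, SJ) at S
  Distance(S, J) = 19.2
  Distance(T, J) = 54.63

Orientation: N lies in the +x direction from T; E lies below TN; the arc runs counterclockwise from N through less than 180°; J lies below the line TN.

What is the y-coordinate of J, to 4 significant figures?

-31.13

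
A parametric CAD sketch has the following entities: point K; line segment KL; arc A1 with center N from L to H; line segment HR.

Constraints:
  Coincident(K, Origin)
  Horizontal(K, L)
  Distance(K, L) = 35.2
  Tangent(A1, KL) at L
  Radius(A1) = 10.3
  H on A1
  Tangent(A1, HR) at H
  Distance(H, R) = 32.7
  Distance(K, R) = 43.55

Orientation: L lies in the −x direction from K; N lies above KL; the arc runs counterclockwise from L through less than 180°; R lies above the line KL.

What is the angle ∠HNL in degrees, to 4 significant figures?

76.81°

K is at the origin; KL is horizontal with |KL| = 35.2 and L on the −x side, so L = (-35.20, 0.000). A1 meets KL tangentially, so NL is at right angles to KL, so N = L + (0, 10.3) = (-35.20, 10.30). Since NH ⟂ HR (tangency), |NR| = √(10.3² + 32.7²) = 34.28 regardless of where H sits on A1. So R lies on both circle(K, 43.55) and circle(N, 34.28); the above-KL intersection is R = (-17.71, 39.79). H is the foot of the tangent from R: H = (-25.17, 7.949).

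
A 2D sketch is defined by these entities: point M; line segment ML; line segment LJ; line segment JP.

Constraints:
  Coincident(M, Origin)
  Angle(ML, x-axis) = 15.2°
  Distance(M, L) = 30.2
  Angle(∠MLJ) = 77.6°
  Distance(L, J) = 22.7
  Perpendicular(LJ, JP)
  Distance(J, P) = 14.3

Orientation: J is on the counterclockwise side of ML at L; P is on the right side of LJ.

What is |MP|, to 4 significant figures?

46.70

∠MLJ = 77.6°, so LJ runs at 15.2° + (180° − 77.6°) = 117.6° from the x-axis; with |LJ| = 22.7, J = L + 22.7·(cos 117.6°, sin 117.6°) = (18.63, 28.03). LJ is perpendicular to JP; with |JP| = 14.3 on the right of LJ, P = J + 14.3·(0.8862, 0.4633) = (31.30, 34.66). Then |MP| = |P − M| = 46.70.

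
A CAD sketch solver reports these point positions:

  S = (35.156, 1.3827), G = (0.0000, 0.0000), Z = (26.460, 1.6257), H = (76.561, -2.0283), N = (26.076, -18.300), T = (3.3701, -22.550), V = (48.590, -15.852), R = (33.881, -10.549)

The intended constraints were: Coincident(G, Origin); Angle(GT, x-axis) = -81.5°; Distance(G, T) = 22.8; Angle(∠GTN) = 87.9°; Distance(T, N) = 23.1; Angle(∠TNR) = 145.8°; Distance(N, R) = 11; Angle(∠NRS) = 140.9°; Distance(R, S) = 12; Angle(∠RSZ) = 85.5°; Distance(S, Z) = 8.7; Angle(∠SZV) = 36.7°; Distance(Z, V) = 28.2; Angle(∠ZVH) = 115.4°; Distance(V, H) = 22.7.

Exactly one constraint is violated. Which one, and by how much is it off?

Distance(V, H) = 22.7 — off by 8.50.

G = (0.00, 0.00) ✓; GT at -81.50° ✓; |GT| = 22.80 ✓; ∠GTN = 87.90° ✓; |TN| = 23.10 ✓; ∠TNR = 145.8° ✓; |NR| = 11.00 ✓; ∠NRS = 140.9° ✓; |RS| = 12.00 ✓; ∠RSZ = 85.50° ✓; |SZ| = 8.699 ✓; ∠SZV = 36.70° ✓; |ZV| = 28.20 ✓; ∠ZVH = 115.4° ✓; |VH| = 31.20 ✗.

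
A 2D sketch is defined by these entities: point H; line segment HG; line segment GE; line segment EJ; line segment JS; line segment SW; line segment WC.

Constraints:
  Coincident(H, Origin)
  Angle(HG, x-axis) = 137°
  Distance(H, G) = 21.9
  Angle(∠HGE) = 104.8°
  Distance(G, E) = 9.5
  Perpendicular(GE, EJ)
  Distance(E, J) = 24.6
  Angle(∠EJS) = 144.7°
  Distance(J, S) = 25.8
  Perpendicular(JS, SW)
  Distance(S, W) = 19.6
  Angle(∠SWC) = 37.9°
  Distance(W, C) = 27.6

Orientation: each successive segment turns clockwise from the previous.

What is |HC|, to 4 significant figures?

16.73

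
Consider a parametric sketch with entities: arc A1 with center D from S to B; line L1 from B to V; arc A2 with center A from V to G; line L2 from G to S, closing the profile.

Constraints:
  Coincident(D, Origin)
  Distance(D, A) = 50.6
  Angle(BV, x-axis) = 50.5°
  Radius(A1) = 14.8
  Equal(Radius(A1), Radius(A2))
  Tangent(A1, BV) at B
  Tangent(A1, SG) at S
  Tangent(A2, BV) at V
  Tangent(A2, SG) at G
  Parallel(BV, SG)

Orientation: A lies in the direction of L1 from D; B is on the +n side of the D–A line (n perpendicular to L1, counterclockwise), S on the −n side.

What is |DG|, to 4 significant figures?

52.72

Tangency of A1 to both parallel lines with radius 14.8 puts B and S at D ± 14.8·n: B = (-11.42, 9.414), S = (11.42, -9.414). Equal radii place V and G the same way about A: V = A + 14.8·n = (20.77, 48.46), G = A − 14.8·n = (43.61, 29.63). Then |DG| = |G − D| = 52.72.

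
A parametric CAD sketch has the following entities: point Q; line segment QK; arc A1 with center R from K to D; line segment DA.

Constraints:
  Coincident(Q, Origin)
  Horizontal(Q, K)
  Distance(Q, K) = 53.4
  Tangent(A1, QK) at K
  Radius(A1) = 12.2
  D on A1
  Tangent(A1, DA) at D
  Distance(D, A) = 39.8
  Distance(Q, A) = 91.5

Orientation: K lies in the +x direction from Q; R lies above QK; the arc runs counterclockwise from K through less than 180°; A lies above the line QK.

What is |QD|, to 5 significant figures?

65.054

Checks: |QK| = 53.40 ✓; ∠(RK, KQ) = 90.00° ✓; |RK| = 12.20 ✓; |RD| = 12.20 ✓; ∠(RD, DA) = 90.00° ✓; |DA| = 39.80 ✓; |QA| = 91.50 ✓.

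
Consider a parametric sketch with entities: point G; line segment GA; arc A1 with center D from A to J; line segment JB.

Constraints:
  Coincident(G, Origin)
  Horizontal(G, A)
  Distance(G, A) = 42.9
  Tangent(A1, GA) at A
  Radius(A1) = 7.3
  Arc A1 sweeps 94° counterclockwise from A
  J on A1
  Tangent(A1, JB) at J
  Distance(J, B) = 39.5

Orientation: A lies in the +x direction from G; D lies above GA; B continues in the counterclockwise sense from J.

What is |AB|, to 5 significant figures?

47.430

G is at the origin; GA is horizontal with |GA| = 42.9 and A on the +x side, so A = (42.900, 0.0000). A1 meets GA tangentially, so DA is at right angles to GA, so D = A + (0, 7.3) = (42.900, 7.3000). On A1, A sits at bearing -90° from D; a 94° counterclockwise sweep puts J at bearing 4°, so J = D + 7.3·(cos 4°, sin 4°) = (50.182, 7.8092). Since A1 is tangent to JB there, DJ ⟂ JB, so JB runs along (−sin 4°, cos 4°); with |JB| = 39.5, B = (47.427, 47.213). Then |AB| = |B − A| = 47.430.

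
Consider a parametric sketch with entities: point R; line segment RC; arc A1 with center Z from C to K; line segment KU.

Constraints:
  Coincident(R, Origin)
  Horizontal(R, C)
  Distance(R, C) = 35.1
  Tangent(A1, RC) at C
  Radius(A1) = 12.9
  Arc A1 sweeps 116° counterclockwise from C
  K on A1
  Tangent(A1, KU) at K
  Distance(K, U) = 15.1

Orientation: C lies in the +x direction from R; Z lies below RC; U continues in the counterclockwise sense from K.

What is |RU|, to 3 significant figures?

44.0

R is at the origin; R and C share the same y with |RC| = 35.1 and C on the +x side, so C = (35.1, 0.00). A1 meets RC tangentially, so ZC is at right angles to RC, so Z = C + (0, -12.9) = (35.1, -12.9). On A1, C sits at bearing 90° from Z; a 116° counterclockwise sweep puts K at bearing 206°, so K = Z + 12.9·(cos 206°, sin 206°) = (23.5, -18.6). The tangent condition forces ZK to be normal to KU, so KU runs along (−sin 206°, cos 206°); with |KU| = 15.1, U = (30.1, -32.1). Then |RU| = |U − R| = 44.0.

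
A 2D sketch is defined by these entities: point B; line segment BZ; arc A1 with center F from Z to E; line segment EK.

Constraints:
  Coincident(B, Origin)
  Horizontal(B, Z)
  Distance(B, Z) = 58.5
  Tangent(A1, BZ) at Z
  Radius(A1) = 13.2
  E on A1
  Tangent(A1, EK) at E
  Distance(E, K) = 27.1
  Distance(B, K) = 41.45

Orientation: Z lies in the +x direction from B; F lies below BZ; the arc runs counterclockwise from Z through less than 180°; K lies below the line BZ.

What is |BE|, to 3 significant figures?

48.3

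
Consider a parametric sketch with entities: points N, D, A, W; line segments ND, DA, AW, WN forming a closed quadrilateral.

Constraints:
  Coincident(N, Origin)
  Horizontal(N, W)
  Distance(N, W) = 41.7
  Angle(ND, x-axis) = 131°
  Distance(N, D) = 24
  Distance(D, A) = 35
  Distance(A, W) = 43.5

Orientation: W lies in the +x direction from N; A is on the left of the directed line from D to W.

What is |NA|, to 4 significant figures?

37.68

Checks: ND at 131.0° ✓; |DA| = 35.00 ✓; |AW| = 43.50 ✓.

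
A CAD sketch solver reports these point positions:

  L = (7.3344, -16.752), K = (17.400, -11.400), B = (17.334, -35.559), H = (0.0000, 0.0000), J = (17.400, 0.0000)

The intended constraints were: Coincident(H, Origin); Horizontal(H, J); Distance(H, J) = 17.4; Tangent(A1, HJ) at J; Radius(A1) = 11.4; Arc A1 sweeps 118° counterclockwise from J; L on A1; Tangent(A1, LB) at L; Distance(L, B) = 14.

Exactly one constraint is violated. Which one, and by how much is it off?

Distance(L, B) = 14 — off by 7.30.

H = (0.00, 0.00) ✓; H.y = 0.00, J.y = 0.00 ✓; |HJ| = 17.40 ✓; ∠(KJ, JH) = 90.00° ✓; |KJ| = 11.40 ✓; bearing(K→L) − bearing(K→J) = 118.0° ✓; |KL| = 11.40 ✓; ∠(KL, LB) = 90.00° ✓; |LB| = 21.30 ✗.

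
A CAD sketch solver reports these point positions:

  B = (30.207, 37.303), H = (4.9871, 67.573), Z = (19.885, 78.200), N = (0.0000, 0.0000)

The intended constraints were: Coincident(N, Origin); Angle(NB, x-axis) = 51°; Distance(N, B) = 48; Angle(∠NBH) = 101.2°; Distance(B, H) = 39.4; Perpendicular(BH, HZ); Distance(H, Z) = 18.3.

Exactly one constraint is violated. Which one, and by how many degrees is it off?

Perpendicular(BH, HZ) — off by 4.30°.

N = (0.00, 0.00) ✓; NB at 51.00° ✓; |NB| = 48.00 ✓; ∠NBH = 101.2° ✓; |BH| = 39.40 ✓; ∠(BH, HZ) = 94.30° ✗; |HZ| = 18.30 ✓.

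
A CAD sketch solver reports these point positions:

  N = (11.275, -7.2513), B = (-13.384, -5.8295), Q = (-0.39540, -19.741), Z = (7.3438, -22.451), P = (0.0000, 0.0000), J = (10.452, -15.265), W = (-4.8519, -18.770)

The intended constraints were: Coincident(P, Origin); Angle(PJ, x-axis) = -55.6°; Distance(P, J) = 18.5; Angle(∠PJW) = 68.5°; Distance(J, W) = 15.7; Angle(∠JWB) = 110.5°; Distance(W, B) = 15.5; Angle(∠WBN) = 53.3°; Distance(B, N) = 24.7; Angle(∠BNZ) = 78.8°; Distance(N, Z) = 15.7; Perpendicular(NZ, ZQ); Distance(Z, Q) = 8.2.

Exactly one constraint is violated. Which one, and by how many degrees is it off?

Perpendicular(NZ, ZQ) — off by 4.80°.

P = (0.00, 0.00) ✓; PJ at -55.60° ✓; |PJ| = 18.50 ✓; ∠PJW = 68.50° ✓; |JW| = 15.70 ✓; ∠JWB = 110.5° ✓; |WB| = 15.50 ✓; ∠WBN = 53.30° ✓; |BN| = 24.70 ✓; ∠BNZ = 78.80° ✓; |NZ| = 15.70 ✓; ∠(NZ, ZQ) = 94.80° ✗; |ZQ| = 8.200 ✓.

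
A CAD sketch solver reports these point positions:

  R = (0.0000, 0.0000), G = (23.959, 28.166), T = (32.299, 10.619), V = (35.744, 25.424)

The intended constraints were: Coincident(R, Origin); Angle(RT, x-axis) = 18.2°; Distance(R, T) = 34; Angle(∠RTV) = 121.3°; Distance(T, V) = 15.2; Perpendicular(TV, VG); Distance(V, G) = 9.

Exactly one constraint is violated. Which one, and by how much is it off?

Distance(V, G) = 9 — off by 3.10.

R = (0.00, 0.00) ✓; RT at 18.20° ✓; |RT| = 34.00 ✓; ∠RTV = 121.3° ✓; |TV| = 15.20 ✓; ∠(TV, VG) = 90.00° ✓; |VG| = 12.10 ✗.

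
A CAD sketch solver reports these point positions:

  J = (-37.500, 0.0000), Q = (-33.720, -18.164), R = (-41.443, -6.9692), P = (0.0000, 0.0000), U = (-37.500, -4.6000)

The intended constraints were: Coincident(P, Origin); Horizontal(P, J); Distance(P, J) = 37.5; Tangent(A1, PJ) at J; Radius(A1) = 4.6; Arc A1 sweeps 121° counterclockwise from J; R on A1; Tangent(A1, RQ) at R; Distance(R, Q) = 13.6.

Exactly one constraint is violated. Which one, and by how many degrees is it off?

Tangent(A1, RQ) at R — off by 3.60°.

P = (0.00, 0.00) ✓; P.y = 0.00, J.y = 0.00 ✓; |PJ| = 37.50 ✓; ∠(UJ, JP) = 90.00° ✓; |UJ| = 4.600 ✓; bearing(U→R) − bearing(U→J) = 121.0° ✓; |UR| = 4.600 ✓; ∠(UR, RQ) = 86.40° ✗; |RQ| = 13.60 ✓.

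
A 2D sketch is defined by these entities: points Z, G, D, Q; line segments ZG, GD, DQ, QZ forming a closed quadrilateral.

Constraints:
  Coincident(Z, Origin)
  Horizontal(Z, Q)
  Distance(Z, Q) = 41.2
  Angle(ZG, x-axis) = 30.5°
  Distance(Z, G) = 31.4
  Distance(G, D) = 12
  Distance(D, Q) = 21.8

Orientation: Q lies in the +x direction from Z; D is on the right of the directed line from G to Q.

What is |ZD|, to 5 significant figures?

21.140

Z is at the origin; Z and Q share the same y with |ZQ| = 41.2 and Q in +x, so Q = (41.2, 0). ZG runs at 30.5° with |ZG| = 31.4, so G = (27.055, 15.937). D is determined by |GD| = 12.0 and |DQ| = 21.8 together: it lies at the intersection of circle(G, 12.0) and circle(Q, 21.8). With |GQ| = 21.309, the foot of the radical line on GQ is 2.8818 from G and the perpendicular offset is √(12.0² − 2.8818²) = 11.649. Taking the right-of-GQ solution: D = (20.256, 6.0488).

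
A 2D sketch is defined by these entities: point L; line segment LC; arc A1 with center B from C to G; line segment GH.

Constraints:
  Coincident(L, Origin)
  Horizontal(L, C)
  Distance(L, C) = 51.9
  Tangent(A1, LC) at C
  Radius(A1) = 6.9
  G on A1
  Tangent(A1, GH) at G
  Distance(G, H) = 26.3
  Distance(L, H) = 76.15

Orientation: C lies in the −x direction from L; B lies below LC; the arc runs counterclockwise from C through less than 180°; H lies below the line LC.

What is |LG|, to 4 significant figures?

57.83

L is at the origin; LC is horizontal with |LC| = 51.9 and C on the −x side, so C = (-51.90, 0.000). The tangent condition forces BC to be normal to LC, so B = C + (0, -6.9) = (-51.90, -6.900). Since BG ⟂ GH (tangency), |BH| = √(6.9² + 26.3²) = 27.19 regardless of where G sits on A1. So H lies on both circle(L, 76.15) and circle(B, 27.19); the below-LC intersection is H = (-71.77, -25.46). G is the foot of the tangent from H: G = (-57.74, -3.219).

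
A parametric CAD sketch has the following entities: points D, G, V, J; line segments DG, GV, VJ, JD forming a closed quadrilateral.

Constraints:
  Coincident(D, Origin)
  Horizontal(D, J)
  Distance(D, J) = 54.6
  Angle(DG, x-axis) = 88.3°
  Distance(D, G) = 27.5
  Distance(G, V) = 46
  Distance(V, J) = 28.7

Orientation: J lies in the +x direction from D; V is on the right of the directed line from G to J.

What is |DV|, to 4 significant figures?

29.36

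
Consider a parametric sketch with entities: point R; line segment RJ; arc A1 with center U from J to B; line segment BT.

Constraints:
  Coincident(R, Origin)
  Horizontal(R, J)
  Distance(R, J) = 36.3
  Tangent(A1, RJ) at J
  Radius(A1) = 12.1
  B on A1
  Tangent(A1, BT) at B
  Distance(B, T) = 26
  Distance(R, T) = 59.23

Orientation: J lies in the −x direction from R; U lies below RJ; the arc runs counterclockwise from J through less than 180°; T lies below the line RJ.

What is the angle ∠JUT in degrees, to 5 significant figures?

164.61°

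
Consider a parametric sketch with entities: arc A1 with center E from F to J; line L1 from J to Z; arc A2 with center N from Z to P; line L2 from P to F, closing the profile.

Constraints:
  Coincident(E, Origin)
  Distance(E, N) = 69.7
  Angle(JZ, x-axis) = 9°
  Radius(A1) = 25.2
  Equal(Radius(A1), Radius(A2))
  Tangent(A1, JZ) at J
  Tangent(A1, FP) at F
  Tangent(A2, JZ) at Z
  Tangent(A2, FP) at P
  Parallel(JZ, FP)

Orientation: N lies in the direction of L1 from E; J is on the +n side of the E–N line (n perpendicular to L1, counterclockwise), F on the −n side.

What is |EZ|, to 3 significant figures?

74.1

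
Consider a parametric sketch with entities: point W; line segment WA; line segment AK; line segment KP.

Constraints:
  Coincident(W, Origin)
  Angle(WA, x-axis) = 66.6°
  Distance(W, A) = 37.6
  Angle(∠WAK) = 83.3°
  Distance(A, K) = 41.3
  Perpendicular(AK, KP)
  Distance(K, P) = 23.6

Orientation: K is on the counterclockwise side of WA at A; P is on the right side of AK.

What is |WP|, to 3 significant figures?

71.3

∠WAK = 83.3°, so AK runs at 66.6° + (180° − 83.3°) = 163° from the x-axis; with |AK| = 41.3, K = A + 41.3·(cos 163°, sin 163°) = (-24.6, 46.4). The perpendicularity gives KP at right angles to AK; with |KP| = 23.6 on the right of AK, P = K + 23.6·(0.287, 0.958) = (-17.8, 69.0). Then |WP| = |P − W| = 71.3.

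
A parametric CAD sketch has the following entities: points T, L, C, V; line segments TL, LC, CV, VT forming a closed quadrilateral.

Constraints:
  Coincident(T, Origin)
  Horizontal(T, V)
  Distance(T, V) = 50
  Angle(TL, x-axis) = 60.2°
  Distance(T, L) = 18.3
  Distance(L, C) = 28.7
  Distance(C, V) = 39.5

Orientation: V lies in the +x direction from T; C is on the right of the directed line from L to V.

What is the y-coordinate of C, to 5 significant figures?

-12.609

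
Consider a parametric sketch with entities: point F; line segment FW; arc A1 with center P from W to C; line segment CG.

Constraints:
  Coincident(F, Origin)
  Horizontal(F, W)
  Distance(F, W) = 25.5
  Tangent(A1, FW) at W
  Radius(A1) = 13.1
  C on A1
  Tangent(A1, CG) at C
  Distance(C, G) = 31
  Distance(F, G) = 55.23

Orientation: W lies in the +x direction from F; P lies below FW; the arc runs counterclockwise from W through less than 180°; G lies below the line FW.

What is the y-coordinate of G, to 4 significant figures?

-46.47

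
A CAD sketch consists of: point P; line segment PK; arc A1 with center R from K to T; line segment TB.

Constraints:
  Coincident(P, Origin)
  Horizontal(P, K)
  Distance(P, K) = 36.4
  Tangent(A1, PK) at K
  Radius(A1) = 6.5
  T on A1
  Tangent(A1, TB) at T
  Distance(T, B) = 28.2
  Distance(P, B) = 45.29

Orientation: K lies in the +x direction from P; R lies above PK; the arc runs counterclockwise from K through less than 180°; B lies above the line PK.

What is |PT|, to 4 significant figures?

43.23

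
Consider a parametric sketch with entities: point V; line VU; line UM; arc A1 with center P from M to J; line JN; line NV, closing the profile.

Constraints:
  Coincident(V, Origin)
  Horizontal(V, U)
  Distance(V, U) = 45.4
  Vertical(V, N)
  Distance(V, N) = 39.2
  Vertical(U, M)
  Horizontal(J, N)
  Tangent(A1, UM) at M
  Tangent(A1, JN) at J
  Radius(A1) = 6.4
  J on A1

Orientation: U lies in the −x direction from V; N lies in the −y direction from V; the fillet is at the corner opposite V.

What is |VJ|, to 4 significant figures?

55.30

The virtual corner opposite V is at (-45.40, -39.20). The tangent condition forces PM to be normal to UM and since A1 is tangent to JN there, PJ ⟂ JN, with radius 6.4, so the center P sits 6.4 in from both sides at P = (-39.00, -32.80). That places the tangent points at M = (-45.40, -32.80) on UM and J = (-39.00, -39.20) on JN. Then |VJ| = |J − V| = 55.30.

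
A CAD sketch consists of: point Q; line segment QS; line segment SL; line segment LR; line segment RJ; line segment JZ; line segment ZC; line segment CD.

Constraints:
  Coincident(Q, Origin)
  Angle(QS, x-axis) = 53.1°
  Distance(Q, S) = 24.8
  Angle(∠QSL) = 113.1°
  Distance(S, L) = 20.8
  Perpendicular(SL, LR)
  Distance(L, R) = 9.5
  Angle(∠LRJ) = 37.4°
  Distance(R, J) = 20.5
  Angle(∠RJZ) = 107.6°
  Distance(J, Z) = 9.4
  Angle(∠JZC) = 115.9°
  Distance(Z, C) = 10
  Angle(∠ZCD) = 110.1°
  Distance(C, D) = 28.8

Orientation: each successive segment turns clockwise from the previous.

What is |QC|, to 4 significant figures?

48.86

Q is at the origin; QS runs at 53.1° with length 24.8, so S = (14.89, 19.83). ∠QSL = 113.1° gives SL at -13.80° from the x-axis; with |SL| = 20.8, L = (35.09, 14.87). SL ⟂ LR, so LR runs at -103.8°; with |LR| = 9.5, R = (32.82, 5.645). ∠LRJ = 37.4° gives RJ at 113.6° from the x-axis; with |RJ| = 20.5, J = (24.62, 24.43). ∠RJZ = 107.6° gives JZ at 41.20° from the x-axis; with |JZ| = 9.4, Z = (31.69, 30.62). ∠JZC = 115.9° gives ZC at -22.90° from the x-axis; with |ZC| = 10.0, C = (40.90, 26.73). Then |QC| = |C − Q| = 48.86.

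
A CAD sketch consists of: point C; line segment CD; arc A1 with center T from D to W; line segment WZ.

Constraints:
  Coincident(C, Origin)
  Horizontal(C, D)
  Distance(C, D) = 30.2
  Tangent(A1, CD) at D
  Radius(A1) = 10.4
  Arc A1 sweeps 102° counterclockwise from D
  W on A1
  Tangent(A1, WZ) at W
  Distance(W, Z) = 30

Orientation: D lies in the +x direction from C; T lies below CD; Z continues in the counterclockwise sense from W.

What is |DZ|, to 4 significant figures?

42.09

On A1, D sits at bearing 90° from T; a 102° counterclockwise sweep puts W at bearing 192°, so W = T + 10.4·(cos 192°, sin 192°) = (20.03, -12.56). The tangent condition forces TW to be normal to WZ, so WZ runs along (−sin 192°, cos 192°); with |WZ| = 30.0, Z = (26.26, -41.91). Then |DZ| = |Z − D| = 42.09.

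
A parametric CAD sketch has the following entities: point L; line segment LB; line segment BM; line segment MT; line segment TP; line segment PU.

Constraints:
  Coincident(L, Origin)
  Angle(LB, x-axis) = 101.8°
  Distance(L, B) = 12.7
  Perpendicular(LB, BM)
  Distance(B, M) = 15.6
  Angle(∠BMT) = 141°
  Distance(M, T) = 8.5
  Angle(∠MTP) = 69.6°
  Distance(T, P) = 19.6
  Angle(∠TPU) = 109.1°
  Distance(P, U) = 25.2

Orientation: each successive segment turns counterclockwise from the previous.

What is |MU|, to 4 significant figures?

29.50

L is at the origin; LB runs at 101.8° with length 12.7, so B = (-2.597, 12.43). LB is perpendicular to BM, so BM runs at -168.2°; with |BM| = 15.6, M = (-17.87, 9.241). ∠BMT = 141.0° gives MT at -129.2° from the x-axis; with |MT| = 8.5, T = (-23.24, 2.654). ∠MTP = 69.6° gives TP at -18.80° from the x-axis; with |TP| = 19.6, P = (-4.685, -3.662). ∠TPU = 109.1° gives PU at 52.10° from the x-axis; with |PU| = 25.2, U = (10.79, 16.22). Then |MU| = |U − M| = 29.50.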